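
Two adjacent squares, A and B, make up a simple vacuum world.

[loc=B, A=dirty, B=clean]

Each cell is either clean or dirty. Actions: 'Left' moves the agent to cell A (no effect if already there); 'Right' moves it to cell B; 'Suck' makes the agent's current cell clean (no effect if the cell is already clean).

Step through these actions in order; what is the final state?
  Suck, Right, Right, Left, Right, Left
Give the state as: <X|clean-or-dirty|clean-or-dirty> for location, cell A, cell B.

<A|dirty|clean>

step 1/6 (Suck): <B|dirty|clean>
step 2/6 (Right): <B|dirty|clean>
step 3/6 (Right): <B|dirty|clean>
step 4/6 (Left): <A|dirty|clean>
step 5/6 (Right): <B|dirty|clean>
step 6/6 (Left): <A|dirty|clean>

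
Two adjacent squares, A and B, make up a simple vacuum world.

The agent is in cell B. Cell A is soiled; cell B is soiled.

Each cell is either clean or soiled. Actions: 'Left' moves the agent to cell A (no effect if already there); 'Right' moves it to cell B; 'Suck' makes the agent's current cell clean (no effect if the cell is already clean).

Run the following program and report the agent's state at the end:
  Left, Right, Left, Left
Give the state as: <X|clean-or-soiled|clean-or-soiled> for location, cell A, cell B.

<A|soiled|soiled>

[1] after Left: <A|soiled|soiled>
[2] after Right: <B|soiled|soiled>
[3] after Left: <A|soiled|soiled>
[4] after Left: <A|soiled|soiled>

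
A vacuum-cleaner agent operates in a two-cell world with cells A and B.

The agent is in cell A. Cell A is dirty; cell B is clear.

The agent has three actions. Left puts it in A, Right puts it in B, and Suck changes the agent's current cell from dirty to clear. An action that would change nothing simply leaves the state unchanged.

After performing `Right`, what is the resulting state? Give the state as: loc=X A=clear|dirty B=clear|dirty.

loc=B A=dirty B=clear

start: loc=A A=dirty B=clear
[1] after Right: loc=B A=dirty B=clear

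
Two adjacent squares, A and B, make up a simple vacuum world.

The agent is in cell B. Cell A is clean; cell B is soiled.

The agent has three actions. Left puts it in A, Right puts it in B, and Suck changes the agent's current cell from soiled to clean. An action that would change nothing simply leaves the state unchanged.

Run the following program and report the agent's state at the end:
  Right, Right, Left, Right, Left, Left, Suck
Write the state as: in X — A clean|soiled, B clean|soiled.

[1] after Right: in B — A clean, B soiled
[2] after Right: in B — A clean, B soiled
[3] after Left: in A — A clean, B soiled
[4] after Right: in B — A clean, B soiled
[5] after Left: in A — A clean, B soiled
[6] after Left: in A — A clean, B soiled
[7] after Suck: in A — A clean, B soiled

in A — A clean, B soiled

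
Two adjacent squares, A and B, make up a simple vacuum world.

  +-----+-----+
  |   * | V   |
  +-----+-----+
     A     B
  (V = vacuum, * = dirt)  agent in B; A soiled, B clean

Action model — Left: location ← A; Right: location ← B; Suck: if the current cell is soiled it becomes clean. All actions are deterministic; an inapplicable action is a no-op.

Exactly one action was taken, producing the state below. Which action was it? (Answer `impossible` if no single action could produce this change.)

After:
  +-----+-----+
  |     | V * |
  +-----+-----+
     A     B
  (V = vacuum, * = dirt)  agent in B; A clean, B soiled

try  Left: in A — A soiled, B clean
try Right: in B — A soiled, B clean
try  Suck: in B — A soiled, B clean
no single action produces the after-state

impossible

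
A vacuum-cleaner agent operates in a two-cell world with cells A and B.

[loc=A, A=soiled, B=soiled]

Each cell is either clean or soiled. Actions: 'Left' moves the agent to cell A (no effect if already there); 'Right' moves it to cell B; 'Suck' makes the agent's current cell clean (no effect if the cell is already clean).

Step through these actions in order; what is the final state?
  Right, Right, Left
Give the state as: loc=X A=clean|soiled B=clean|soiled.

loc=A A=soiled B=soiled

Right (#1): loc=B A=soiled B=soiled
Right (#2): loc=B A=soiled B=soiled
Left (#3): loc=A A=soiled B=soiled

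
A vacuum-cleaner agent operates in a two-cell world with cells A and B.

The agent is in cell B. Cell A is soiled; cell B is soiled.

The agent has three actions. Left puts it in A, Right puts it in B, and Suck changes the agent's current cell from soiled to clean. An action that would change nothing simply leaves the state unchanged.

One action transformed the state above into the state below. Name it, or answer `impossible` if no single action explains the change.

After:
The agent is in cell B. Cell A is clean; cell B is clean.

try  Left: <A|soiled|soiled>
try Right: <B|soiled|soiled>
try  Suck: <B|soiled|clean>
no single action produces the after-state

impossible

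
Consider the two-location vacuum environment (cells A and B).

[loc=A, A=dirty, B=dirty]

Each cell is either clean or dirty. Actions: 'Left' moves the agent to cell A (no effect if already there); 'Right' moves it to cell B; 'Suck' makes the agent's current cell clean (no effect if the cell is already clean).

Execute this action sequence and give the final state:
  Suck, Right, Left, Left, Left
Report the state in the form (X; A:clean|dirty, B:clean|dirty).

1) do Suck; now (A; A:clean, B:dirty)
2) do Right; now (B; A:clean, B:dirty)
3) do Left; now (A; A:clean, B:dirty)
4) do Left; now (A; A:clean, B:dirty)
5) do Left; now (A; A:clean, B:dirty)

(A; A:clean, B:dirty)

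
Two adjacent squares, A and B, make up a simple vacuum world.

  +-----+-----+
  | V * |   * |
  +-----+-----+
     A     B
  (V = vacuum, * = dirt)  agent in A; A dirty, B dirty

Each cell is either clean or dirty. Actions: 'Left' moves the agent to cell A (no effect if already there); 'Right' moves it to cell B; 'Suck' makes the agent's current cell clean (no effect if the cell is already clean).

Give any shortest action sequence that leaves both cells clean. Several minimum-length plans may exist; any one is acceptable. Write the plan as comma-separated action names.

Suck, Right, Suck

1) do Suck; now in A — A clean, B dirty
2) do Right; now in B — A clean, B dirty
3) do Suck; now in B — A clean, B clean
min 3: Suck A + move + Suck B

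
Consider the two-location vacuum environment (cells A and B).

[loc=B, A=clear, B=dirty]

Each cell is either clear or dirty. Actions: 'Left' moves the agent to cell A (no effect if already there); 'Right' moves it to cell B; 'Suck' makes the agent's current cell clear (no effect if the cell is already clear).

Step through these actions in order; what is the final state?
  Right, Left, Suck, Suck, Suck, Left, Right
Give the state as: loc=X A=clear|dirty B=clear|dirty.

loc=B A=clear B=dirty

1) do Right; now loc=B A=clear B=dirty
2) do Left; now loc=A A=clear B=dirty
3) do Suck; now loc=A A=clear B=dirty
4) do Suck; now loc=A A=clear B=dirty
5) do Suck; now loc=A A=clear B=dirty
6) do Left; now loc=A A=clear B=dirty
7) do Right; now loc=B A=clear B=dirty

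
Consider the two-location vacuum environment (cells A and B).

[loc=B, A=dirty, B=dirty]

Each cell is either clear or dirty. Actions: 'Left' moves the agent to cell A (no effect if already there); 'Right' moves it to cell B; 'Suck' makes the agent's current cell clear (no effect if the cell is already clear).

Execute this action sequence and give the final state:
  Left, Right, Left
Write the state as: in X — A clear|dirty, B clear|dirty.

in A — A dirty, B dirty

Left (#1): in A — A dirty, B dirty
Right (#2): in B — A dirty, B dirty
Left (#3): in A — A dirty, B dirty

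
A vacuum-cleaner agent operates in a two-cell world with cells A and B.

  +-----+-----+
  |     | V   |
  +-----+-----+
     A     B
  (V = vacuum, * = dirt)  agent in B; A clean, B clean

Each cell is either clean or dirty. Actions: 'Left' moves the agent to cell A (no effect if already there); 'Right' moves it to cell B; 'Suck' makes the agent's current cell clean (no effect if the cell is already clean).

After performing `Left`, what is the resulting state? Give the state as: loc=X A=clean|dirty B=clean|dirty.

start: loc=B A=clean B=clean
step 1/1 (Left): loc=A A=clean B=clean

loc=A A=clean B=clean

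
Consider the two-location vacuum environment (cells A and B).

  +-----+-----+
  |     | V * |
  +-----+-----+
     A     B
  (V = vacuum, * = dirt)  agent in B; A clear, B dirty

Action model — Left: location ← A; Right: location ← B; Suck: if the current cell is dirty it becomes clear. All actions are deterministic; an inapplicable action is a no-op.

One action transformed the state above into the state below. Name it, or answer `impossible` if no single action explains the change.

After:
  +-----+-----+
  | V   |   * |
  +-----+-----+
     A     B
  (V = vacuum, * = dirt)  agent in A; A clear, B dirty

try  Left: in A — A clear, B dirty  ← match
try Right: in B — A clear, B dirty
try  Suck: in B — A clear, B clear

Left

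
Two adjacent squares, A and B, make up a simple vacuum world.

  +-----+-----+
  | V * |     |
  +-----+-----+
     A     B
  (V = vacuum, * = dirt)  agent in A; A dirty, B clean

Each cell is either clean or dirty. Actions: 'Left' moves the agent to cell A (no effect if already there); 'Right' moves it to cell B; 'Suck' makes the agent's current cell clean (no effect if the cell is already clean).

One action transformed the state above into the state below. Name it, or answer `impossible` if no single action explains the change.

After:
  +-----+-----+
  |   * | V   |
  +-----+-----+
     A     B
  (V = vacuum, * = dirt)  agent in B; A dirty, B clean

Right

try  Left: loc=A A=dirty B=clean
try Right: loc=B A=dirty B=clean  ← match
try  Suck: loc=A A=clean B=clean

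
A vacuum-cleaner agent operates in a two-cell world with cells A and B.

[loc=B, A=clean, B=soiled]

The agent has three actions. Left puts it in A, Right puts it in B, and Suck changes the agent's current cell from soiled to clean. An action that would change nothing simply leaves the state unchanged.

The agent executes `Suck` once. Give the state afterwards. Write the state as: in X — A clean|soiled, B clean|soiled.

start: in B — A clean, B soiled
1. Suck → in B — A clean, B clean

in B — A clean, B clean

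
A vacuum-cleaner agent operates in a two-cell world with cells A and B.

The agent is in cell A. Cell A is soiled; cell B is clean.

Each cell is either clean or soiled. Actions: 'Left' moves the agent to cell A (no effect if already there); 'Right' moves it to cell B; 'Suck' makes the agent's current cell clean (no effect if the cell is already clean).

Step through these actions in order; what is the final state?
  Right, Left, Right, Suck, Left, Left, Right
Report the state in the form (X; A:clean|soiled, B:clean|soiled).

t=1 Right ⇒ (B; A:soiled, B:clean)
t=2 Left ⇒ (A; A:soiled, B:clean)
t=3 Right ⇒ (B; A:soiled, B:clean)
t=4 Suck ⇒ (B; A:soiled, B:clean)
t=5 Left ⇒ (A; A:soiled, B:clean)
t=6 Left ⇒ (A; A:soiled, B:clean)
t=7 Right ⇒ (B; A:soiled, B:clean)

(B; A:soiled, B:clean)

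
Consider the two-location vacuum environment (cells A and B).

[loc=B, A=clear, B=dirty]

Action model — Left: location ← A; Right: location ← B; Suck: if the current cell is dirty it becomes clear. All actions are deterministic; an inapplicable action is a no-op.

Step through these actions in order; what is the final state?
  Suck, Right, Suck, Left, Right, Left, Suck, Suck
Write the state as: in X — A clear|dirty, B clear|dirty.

1) do Suck; now in B — A clear, B clear
2) do Right; now in B — A clear, B clear
3) do Suck; now in B — A clear, B clear
4) do Left; now in A — A clear, B clear
5) do Right; now in B — A clear, B clear
6) do Left; now in A — A clear, B clear
7) do Suck; now in A — A clear, B clear
8) do Suck; now in A — A clear, B clear

in A — A clear, B clear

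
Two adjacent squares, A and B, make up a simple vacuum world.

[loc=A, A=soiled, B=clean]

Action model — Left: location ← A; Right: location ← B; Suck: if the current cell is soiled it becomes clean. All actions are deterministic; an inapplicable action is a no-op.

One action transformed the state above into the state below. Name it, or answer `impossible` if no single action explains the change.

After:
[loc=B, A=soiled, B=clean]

try  Left: loc=A A=soiled B=clean
try Right: loc=B A=soiled B=clean  ← match
try  Suck: loc=A A=clean B=clean

Right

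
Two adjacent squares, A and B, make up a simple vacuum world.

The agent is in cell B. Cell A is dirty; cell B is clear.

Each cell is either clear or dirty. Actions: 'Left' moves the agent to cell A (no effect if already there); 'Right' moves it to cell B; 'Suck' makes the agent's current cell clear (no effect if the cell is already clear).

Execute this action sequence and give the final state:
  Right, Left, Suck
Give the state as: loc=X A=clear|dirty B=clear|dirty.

loc=A A=clear B=clear

1) do Right; now loc=B A=dirty B=clear
2) do Left; now loc=A A=dirty B=clear
3) do Suck; now loc=A A=clear B=clear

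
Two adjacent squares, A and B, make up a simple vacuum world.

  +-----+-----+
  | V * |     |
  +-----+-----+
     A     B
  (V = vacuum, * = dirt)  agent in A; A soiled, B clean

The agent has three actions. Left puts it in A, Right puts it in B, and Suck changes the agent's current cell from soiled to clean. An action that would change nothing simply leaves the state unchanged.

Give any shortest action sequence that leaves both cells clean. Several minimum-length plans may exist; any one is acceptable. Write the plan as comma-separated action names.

1) do Suck; now in A — A clean, B clean
min 1: A is soiled, one Suck

Suck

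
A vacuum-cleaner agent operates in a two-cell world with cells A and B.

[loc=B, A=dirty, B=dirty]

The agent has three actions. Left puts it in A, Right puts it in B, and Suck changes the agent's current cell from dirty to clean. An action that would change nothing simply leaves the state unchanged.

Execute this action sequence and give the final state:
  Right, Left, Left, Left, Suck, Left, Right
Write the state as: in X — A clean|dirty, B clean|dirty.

in B — A clean, B dirty

t=1 Right ⇒ in B — A dirty, B dirty
t=2 Left ⇒ in A — A dirty, B dirty
t=3 Left ⇒ in A — A dirty, B dirty
t=4 Left ⇒ in A — A dirty, B dirty
t=5 Suck ⇒ in A — A clean, B dirty
t=6 Left ⇒ in A — A clean, B dirty
t=7 Right ⇒ in B — A clean, B dirty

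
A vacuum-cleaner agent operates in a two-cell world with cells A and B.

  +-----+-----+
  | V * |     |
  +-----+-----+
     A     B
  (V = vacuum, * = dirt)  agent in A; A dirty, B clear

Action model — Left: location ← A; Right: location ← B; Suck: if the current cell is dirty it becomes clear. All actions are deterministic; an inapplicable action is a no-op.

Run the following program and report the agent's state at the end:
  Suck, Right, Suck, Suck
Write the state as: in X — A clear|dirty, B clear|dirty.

[1] after Suck: in A — A clear, B clear
[2] after Right: in B — A clear, B clear
[3] after Suck: in B — A clear, B clear
[4] after Suck: in B — A clear, B clear

in B — A clear, B clear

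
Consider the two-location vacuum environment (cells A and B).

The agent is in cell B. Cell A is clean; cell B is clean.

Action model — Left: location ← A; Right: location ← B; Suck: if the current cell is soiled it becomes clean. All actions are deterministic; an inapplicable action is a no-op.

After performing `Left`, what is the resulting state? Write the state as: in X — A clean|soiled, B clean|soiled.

start: in B — A clean, B clean
[1] after Left: in A — A clean, B clean

in A — A clean, B clean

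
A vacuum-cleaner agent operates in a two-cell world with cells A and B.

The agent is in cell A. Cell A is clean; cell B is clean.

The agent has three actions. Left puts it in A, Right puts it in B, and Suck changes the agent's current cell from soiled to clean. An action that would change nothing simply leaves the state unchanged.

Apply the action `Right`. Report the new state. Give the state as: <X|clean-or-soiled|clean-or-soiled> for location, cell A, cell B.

<B|clean|clean>

start: <A|clean|clean>
1) do Right; now <B|clean|clean>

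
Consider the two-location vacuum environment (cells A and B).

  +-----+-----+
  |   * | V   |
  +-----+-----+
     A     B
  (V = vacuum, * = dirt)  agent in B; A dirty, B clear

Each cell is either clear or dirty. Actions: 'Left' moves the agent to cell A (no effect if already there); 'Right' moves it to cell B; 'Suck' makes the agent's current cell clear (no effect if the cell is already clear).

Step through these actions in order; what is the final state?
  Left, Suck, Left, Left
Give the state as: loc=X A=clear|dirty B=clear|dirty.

loc=A A=clear B=clear

t=1 Left ⇒ loc=A A=dirty B=clear
t=2 Suck ⇒ loc=A A=clear B=clear
t=3 Left ⇒ loc=A A=clear B=clear
t=4 Left ⇒ loc=A A=clear B=clear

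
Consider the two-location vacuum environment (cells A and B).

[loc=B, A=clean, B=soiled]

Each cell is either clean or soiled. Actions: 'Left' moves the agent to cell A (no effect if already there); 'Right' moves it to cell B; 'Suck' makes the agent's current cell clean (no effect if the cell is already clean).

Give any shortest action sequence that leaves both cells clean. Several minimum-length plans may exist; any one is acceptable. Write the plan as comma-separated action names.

1) do Suck; now in B — A clean, B clean
min 1: B is soiled, one Suck

Suck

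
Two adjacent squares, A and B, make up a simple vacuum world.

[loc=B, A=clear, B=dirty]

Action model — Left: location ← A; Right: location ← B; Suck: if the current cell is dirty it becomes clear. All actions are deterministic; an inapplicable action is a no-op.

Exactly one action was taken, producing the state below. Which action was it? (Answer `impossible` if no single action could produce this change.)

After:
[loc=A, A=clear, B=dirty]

try  Left: <A|clear|dirty>  ← match
try Right: <B|clear|dirty>
try  Suck: <B|clear|clear>

Left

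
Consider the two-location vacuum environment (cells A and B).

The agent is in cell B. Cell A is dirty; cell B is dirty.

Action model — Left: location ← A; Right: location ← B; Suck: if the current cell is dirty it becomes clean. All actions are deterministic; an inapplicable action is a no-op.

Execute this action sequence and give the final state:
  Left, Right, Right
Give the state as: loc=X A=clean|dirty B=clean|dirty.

loc=B A=dirty B=dirty

[1] after Left: loc=A A=dirty B=dirty
[2] after Right: loc=B A=dirty B=dirty
[3] after Right: loc=B A=dirty B=dirty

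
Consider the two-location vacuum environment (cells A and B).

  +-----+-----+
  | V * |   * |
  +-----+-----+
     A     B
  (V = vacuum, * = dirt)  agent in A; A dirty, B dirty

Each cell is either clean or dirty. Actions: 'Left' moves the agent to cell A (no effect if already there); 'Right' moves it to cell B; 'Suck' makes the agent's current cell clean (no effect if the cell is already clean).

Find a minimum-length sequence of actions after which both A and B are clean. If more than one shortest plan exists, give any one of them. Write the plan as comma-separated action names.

t=1 Suck ⇒ loc=A A=clean B=dirty
t=2 Right ⇒ loc=B A=clean B=dirty
t=3 Suck ⇒ loc=B A=clean B=clean
min 3: Suck A + move + Suck B

Suck, Right, Suck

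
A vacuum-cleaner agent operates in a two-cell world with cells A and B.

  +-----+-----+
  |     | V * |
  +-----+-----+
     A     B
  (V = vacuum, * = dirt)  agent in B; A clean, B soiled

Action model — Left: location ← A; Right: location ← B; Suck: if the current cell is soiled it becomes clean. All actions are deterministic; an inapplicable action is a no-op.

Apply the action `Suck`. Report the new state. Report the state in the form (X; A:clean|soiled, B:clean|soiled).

(B; A:clean, B:clean)

start: (B; A:clean, B:soiled)
step 1/1 (Suck): (B; A:clean, B:clean)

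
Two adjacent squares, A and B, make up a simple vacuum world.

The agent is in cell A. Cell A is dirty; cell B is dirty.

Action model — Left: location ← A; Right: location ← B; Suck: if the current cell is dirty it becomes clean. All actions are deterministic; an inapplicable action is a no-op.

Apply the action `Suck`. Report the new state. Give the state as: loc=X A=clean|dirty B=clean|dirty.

start: loc=A A=dirty B=dirty
Suck (#1): loc=A A=clean B=dirty

loc=A A=clean B=dirty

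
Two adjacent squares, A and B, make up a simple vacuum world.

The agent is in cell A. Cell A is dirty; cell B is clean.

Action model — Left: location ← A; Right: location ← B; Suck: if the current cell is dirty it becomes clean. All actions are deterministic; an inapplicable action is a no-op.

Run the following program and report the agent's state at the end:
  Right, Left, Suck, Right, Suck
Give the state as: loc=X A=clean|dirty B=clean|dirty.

1) do Right; now loc=B A=dirty B=clean
2) do Left; now loc=A A=dirty B=clean
3) do Suck; now loc=A A=clean B=clean
4) do Right; now loc=B A=clean B=clean
5) do Suck; now loc=B A=clean B=clean

loc=B A=clean B=clean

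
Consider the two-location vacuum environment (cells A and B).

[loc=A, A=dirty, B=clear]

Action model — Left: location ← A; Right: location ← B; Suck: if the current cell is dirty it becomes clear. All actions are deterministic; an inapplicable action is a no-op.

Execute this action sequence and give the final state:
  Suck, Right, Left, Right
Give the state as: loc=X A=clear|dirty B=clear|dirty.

step 1/4 (Suck): loc=A A=clear B=clear
step 2/4 (Right): loc=B A=clear B=clear
step 3/4 (Left): loc=A A=clear B=clear
step 4/4 (Right): loc=B A=clear B=clear

loc=B A=clear B=clear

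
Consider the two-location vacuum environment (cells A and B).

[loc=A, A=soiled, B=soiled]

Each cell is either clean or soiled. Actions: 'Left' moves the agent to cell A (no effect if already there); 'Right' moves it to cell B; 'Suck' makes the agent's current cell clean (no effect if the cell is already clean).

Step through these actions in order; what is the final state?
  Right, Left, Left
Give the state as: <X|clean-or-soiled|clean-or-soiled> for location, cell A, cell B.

<A|soiled|soiled>

t=1 Right ⇒ <B|soiled|soiled>
t=2 Left ⇒ <A|soiled|soiled>
t=3 Left ⇒ <A|soiled|soiled>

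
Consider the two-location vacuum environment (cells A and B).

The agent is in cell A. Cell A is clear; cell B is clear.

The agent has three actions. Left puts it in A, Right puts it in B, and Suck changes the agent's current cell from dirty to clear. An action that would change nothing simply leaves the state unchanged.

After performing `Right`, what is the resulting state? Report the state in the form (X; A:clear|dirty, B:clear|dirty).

(B; A:clear, B:clear)

start: (A; A:clear, B:clear)
t=1 Right ⇒ (B; A:clear, B:clear)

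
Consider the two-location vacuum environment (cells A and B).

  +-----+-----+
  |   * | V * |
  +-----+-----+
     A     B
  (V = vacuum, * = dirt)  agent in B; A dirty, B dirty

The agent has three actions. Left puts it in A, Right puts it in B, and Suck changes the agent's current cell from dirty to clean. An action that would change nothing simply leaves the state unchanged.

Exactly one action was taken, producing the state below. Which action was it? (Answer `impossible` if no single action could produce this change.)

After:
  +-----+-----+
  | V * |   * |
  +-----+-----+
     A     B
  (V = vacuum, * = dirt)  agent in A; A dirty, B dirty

try  Left: (A; A:dirty, B:dirty)  ← match
try Right: (B; A:dirty, B:dirty)
try  Suck: (B; A:dirty, B:clean)

Left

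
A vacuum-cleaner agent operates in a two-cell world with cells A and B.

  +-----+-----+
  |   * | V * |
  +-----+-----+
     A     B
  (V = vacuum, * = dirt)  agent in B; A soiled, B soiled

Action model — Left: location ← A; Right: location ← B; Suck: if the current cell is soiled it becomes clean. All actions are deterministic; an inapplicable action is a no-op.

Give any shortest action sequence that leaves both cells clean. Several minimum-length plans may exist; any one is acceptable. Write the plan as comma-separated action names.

Suck, Left, Suck

1. Suck → in B — A soiled, B clean
2. Left → in A — A soiled, B clean
3. Suck → in A — A clean, B clean
min 3: Suck B + move + Suck A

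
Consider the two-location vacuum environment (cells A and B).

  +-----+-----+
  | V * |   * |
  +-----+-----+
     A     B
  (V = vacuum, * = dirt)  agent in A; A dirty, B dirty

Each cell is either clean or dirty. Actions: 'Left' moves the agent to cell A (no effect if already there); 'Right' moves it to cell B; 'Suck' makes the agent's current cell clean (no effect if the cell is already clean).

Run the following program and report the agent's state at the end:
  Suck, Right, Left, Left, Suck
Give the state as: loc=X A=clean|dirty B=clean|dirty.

loc=A A=clean B=dirty

Suck (#1): loc=A A=clean B=dirty
Right (#2): loc=B A=clean B=dirty
Left (#3): loc=A A=clean B=dirty
Left (#4): loc=A A=clean B=dirty
Suck (#5): loc=A A=clean B=dirty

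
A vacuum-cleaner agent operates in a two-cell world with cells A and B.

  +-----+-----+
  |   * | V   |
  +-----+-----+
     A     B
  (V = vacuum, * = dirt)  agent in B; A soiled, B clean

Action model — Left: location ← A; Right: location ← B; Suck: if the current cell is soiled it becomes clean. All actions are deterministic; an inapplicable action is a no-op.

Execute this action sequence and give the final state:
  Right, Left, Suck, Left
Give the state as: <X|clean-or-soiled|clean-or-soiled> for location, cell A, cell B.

<A|clean|clean>

1. Right → <B|soiled|clean>
2. Left → <A|soiled|clean>
3. Suck → <A|clean|clean>
4. Left → <A|clean|clean>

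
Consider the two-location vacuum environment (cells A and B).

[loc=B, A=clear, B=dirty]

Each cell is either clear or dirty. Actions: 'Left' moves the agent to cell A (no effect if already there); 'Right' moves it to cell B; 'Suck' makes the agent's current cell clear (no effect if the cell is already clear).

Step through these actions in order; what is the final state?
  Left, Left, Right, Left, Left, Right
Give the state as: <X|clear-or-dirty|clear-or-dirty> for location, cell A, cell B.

<B|clear|dirty>

Left (#1): <A|clear|dirty>
Left (#2): <A|clear|dirty>
Right (#3): <B|clear|dirty>
Left (#4): <A|clear|dirty>
Left (#5): <A|clear|dirty>
Right (#6): <B|clear|dirty>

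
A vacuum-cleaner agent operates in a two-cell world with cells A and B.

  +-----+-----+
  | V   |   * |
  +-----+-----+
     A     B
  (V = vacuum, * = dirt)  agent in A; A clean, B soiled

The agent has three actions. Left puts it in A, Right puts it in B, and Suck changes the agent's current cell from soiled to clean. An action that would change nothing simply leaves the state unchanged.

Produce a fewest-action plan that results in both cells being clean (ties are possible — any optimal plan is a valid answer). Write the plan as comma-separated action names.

[1] after Right: <B|clean|soiled>
[2] after Suck: <B|clean|clean>
min 2: go B then Suck

Right, Suck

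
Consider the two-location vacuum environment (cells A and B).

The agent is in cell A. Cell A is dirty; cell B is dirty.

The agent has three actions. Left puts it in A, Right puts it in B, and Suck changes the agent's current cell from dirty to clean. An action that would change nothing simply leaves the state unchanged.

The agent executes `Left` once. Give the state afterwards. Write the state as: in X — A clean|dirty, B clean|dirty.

start: in A — A dirty, B dirty
1. Left → in A — A dirty, B dirty

in A — A dirty, B dirty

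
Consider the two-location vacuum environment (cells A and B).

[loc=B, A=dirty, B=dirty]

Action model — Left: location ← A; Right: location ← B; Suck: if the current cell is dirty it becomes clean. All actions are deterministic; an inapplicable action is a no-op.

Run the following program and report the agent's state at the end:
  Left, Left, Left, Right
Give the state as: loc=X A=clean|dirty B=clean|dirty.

loc=B A=dirty B=dirty

step 1/4 (Left): loc=A A=dirty B=dirty
step 2/4 (Left): loc=A A=dirty B=dirty
step 3/4 (Left): loc=A A=dirty B=dirty
step 4/4 (Right): loc=B A=dirty B=dirty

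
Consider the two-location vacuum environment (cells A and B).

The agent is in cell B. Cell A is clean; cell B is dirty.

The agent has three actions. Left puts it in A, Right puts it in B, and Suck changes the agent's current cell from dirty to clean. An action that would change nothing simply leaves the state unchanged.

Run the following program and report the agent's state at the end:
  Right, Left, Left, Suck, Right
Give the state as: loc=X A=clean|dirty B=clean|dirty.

loc=B A=clean B=dirty

t=1 Right ⇒ loc=B A=clean B=dirty
t=2 Left ⇒ loc=A A=clean B=dirty
t=3 Left ⇒ loc=A A=clean B=dirty
t=4 Suck ⇒ loc=A A=clean B=dirty
t=5 Right ⇒ loc=B A=clean B=dirty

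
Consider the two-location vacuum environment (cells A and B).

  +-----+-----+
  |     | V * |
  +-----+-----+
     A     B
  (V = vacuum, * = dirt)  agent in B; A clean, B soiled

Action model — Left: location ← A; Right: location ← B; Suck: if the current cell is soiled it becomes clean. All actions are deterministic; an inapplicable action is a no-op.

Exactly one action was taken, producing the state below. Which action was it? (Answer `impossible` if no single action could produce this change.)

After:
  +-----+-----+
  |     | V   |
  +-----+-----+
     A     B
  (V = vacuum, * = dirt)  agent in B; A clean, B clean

try  Left: (A; A:clean, B:soiled)
try Right: (B; A:clean, B:soiled)
try  Suck: (B; A:clean, B:clean)  ← match

Suck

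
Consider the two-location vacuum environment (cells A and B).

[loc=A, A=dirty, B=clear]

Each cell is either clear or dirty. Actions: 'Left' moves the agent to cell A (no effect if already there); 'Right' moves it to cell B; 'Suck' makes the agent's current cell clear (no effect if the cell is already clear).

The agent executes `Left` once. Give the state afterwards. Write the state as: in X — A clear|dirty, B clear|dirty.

in A — A dirty, B clear

start: in A — A dirty, B clear
t=1 Left ⇒ in A — A dirty, B clear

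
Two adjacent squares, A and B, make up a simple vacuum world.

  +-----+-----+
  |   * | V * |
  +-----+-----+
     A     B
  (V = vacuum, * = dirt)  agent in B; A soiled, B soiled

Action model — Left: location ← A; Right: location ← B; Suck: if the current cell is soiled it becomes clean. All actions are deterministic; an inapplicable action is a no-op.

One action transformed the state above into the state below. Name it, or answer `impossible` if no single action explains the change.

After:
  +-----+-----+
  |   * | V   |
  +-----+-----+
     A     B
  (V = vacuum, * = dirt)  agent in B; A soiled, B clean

try  Left: loc=A A=soiled B=soiled
try Right: loc=B A=soiled B=soiled
try  Suck: loc=B A=soiled B=clean  ← match

Suck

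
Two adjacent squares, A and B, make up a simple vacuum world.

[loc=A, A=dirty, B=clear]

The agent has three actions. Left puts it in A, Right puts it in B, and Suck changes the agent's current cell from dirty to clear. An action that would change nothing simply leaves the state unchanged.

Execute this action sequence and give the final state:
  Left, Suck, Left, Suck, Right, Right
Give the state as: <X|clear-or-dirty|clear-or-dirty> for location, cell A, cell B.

<B|clear|clear>

step 1/6 (Left): <A|dirty|clear>
step 2/6 (Suck): <A|clear|clear>
step 3/6 (Left): <A|clear|clear>
step 4/6 (Suck): <A|clear|clear>
step 5/6 (Right): <B|clear|clear>
step 6/6 (Right): <B|clear|clear>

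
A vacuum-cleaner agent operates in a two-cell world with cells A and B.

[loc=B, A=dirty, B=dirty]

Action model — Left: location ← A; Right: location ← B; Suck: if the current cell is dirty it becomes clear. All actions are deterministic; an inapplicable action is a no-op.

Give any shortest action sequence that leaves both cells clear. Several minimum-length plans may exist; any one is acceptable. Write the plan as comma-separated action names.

Suck, Left, Suck

t=1 Suck ⇒ <B|dirty|clear>
t=2 Left ⇒ <A|dirty|clear>
t=3 Suck ⇒ <A|clear|clear>
min 3: Suck B + move + Suck A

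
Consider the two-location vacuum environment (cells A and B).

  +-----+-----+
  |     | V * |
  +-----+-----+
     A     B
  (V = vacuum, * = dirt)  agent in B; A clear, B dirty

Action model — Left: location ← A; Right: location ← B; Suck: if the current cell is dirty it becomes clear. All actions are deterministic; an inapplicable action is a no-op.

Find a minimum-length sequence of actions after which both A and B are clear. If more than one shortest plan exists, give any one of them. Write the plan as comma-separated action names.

Suck

Suck (#1): (B; A:clear, B:clear)
min 1: B is dirty, one Suck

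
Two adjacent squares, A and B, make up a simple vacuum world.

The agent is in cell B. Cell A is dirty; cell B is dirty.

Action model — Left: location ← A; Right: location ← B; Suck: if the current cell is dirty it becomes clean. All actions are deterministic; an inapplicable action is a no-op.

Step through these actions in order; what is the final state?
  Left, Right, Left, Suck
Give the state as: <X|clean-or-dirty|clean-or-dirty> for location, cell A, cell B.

[1] after Left: <A|dirty|dirty>
[2] after Right: <B|dirty|dirty>
[3] after Left: <A|dirty|dirty>
[4] after Suck: <A|clean|dirty>

<A|clean|dirty>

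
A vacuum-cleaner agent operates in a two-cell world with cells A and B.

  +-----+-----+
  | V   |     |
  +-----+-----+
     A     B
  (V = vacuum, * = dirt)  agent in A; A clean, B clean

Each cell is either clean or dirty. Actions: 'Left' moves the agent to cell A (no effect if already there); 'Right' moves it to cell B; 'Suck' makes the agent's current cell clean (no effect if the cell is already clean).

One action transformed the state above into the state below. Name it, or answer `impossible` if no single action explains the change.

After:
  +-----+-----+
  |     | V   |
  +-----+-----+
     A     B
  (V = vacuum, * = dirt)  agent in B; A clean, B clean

try  Left: in A — A clean, B clean
try Right: in B — A clean, B clean  ← match
try  Suck: in A — A clean, B clean

Right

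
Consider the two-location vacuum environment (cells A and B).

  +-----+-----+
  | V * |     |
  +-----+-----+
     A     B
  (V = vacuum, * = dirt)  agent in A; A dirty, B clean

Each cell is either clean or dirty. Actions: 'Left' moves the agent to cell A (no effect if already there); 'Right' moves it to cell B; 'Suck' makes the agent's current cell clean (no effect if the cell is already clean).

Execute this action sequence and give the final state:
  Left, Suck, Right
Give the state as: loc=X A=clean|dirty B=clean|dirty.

loc=B A=clean B=clean

step 1/3 (Left): loc=A A=dirty B=clean
step 2/3 (Suck): loc=A A=clean B=clean
step 3/3 (Right): loc=B A=clean B=clean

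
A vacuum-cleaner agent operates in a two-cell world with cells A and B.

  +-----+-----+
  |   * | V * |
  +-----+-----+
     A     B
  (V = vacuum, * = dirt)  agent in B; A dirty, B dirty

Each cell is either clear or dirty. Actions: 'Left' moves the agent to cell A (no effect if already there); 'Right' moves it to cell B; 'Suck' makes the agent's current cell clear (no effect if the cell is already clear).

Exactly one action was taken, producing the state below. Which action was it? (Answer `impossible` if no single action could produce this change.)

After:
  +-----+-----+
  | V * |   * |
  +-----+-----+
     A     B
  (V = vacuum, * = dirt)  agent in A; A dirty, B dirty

try  Left: (A; A:dirty, B:dirty)  ← match
try Right: (B; A:dirty, B:dirty)
try  Suck: (B; A:dirty, B:clear)

Left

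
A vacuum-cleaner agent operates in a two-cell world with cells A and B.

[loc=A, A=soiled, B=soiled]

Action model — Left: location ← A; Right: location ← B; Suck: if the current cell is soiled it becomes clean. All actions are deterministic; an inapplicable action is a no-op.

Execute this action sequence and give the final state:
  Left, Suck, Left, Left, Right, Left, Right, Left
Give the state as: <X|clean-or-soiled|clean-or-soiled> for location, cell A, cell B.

step 1/8 (Left): <A|soiled|soiled>
step 2/8 (Suck): <A|clean|soiled>
step 3/8 (Left): <A|clean|soiled>
step 4/8 (Left): <A|clean|soiled>
step 5/8 (Right): <B|clean|soiled>
step 6/8 (Left): <A|clean|soiled>
step 7/8 (Right): <B|clean|soiled>
step 8/8 (Left): <A|clean|soiled>

<A|clean|soiled>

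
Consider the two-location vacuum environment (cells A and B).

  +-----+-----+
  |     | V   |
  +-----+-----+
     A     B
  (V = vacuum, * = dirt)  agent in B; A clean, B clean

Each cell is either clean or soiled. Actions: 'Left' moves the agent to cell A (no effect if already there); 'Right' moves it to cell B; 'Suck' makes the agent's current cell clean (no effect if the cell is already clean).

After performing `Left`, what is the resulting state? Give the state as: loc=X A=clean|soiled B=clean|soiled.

loc=A A=clean B=clean

start: loc=B A=clean B=clean
[1] after Left: loc=A A=clean B=clean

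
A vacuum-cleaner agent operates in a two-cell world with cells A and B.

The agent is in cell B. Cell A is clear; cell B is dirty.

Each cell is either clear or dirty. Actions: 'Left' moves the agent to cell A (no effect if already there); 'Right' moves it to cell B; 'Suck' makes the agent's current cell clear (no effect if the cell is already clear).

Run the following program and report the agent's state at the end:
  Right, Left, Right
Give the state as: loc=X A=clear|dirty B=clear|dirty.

Right (#1): loc=B A=clear B=dirty
Left (#2): loc=A A=clear B=dirty
Right (#3): loc=B A=clear B=dirty

loc=B A=clear B=dirty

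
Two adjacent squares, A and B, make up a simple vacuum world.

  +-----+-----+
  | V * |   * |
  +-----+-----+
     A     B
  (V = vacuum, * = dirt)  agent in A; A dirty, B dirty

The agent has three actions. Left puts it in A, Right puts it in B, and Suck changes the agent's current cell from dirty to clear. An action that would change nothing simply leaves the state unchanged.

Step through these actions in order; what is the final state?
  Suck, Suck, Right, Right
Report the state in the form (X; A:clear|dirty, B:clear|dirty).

(B; A:clear, B:dirty)

1. Suck → (A; A:clear, B:dirty)
2. Suck → (A; A:clear, B:dirty)
3. Right → (B; A:clear, B:dirty)
4. Right → (B; A:clear, B:dirty)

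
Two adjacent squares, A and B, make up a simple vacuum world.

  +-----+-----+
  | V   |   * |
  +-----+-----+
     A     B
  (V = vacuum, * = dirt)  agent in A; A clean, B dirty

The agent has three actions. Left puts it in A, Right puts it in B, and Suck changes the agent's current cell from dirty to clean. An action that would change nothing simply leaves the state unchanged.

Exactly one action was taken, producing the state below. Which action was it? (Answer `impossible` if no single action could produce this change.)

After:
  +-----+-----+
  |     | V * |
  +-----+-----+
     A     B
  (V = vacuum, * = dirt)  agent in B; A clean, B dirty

Right

try  Left: <A|clean|dirty>
try Right: <B|clean|dirty>  ← match
try  Suck: <A|clean|dirty>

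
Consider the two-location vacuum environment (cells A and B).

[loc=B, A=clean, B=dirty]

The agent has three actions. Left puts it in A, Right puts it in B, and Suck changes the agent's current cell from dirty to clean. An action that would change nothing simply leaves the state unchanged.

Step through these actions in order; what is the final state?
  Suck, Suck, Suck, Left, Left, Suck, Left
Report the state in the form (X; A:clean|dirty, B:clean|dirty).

(A; A:clean, B:clean)

Suck (#1): (B; A:clean, B:clean)
Suck (#2): (B; A:clean, B:clean)
Suck (#3): (B; A:clean, B:clean)
Left (#4): (A; A:clean, B:clean)
Left (#5): (A; A:clean, B:clean)
Suck (#6): (A; A:clean, B:clean)
Left (#7): (A; A:clean, B:clean)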